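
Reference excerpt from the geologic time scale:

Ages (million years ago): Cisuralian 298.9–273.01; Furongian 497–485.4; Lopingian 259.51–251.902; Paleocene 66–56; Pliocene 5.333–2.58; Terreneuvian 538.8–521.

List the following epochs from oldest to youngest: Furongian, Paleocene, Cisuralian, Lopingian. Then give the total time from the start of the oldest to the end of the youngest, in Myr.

Furongian, Cisuralian, Lopingian, Paleocene; total span 441 Myr

From the excerpt: Furongian 497–485.4; Paleocene 66–56; Cisuralian 298.9–273.01; Lopingian 259.51–251.902 (Ma).
Larger Ma is earlier, so the oldest is Furongian and the youngest is Paleocene; oldest to youngest: Furongian, Cisuralian, Lopingian, Paleocene.
Oldest start 497 minus youngest end 56 gives 441 Myr overall.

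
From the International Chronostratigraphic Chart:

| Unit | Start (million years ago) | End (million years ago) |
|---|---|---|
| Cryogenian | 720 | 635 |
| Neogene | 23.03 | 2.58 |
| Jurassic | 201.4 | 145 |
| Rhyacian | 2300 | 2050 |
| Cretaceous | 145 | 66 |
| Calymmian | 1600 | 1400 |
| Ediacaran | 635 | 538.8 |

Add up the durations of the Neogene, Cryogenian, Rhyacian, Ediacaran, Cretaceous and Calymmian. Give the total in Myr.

730.65 million years

Each duration: Neogene = 20.45; Cryogenian = 85; Rhyacian = 250; Ediacaran = 96.2; Cretaceous = 79; Calymmian = 200.
Sum: 20.45 + 85 + 250 + 96.2 + 79 + 200 = 730.65 Myr.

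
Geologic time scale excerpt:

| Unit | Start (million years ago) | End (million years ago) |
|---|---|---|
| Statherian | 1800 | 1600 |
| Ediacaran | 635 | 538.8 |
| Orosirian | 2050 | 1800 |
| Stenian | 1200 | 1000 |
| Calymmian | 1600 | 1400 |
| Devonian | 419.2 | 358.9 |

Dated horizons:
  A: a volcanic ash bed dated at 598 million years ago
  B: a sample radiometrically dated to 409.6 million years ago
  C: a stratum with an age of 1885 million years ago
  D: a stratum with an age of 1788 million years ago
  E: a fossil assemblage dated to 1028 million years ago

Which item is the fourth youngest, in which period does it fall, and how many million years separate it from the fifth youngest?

Smaller Ma means younger, so youngest first: B 409.6 < A 598 < E 1028 < D 1788 < C 1885.
Counting 4 along gives D (1788 Ma); the excerpt puts that inside the Statherian, 1800–1600 Ma.
Next in line is C (1885 Ma), and 1885 − 1788 = 97 Myr.

D, in the Statherian; 97 million years to C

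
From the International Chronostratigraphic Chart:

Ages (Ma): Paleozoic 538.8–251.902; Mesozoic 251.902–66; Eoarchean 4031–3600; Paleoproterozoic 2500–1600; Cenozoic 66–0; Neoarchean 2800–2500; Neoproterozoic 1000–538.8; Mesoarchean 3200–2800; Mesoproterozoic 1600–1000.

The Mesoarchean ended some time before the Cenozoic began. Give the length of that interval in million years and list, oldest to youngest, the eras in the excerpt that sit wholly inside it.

End of Mesoarchean = 2800 Ma; start of Cenozoic = 66 Ma.
Gap = 2800 − 66 = 2734 Myr.
Eras wholly inside 2800–66 Ma: Neoarchean (2800–2500), Paleoproterozoic (2500–1600), Mesoproterozoic (1600–1000), Neoproterozoic (1000–538.8), Paleozoic (538.8–251.902), Mesozoic (251.902–66).

2734 million years; Neoarchean, Paleoproterozoic, Mesoproterozoic, Neoproterozoic, Paleozoic, Mesozoic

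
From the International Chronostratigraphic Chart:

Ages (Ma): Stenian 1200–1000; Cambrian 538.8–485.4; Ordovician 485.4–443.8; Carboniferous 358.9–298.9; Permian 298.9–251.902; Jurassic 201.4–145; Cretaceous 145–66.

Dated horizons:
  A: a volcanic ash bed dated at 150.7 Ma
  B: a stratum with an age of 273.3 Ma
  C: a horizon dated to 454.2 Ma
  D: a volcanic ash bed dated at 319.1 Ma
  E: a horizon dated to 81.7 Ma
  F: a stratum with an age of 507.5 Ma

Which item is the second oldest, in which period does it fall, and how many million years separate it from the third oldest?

Larger Ma means older, so oldest first: F 507.5 > C 454.2 > D 319.1 > B 273.3 > A 150.7 > E 81.7.
Counting 2 along gives C (454.2 Ma); the excerpt puts that inside the Ordovician, 485.4–443.8 Ma.
Next in line is D (319.1 Ma), and 454.2 − 319.1 = 135.1 Myr.

C, in the Ordovician; 135.1 million years to D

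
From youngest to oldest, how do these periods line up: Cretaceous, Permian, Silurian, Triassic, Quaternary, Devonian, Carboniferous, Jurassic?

Group by era (each group listed oldest first) — Paleozoic: Silurian, Devonian, Carboniferous, Permian; Mesozoic: Triassic, Jurassic, Cretaceous; Cenozoic: Quaternary. The eras run Paleozoic → Mesozoic → Cenozoic. Concatenating the groups in that era order and then reversing gives youngest to oldest.

Quaternary, Cretaceous, Jurassic, Triassic, Permian, Carboniferous, Devonian, Silurian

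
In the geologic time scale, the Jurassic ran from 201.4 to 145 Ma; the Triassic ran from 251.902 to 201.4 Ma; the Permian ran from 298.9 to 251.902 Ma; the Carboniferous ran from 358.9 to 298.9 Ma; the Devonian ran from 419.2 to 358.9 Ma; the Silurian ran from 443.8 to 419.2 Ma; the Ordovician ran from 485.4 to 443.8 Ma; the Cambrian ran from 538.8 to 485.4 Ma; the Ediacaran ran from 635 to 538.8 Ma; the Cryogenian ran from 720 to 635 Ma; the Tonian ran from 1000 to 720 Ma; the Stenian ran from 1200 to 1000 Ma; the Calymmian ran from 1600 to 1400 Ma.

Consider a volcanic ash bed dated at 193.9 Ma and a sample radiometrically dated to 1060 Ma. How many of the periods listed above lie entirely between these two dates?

1060 Ma sits inside the Stenian (1200–1000) and 193.9 Ma inside the Jurassic (201.4–145); neither of those is wholly between the two dates.
The listed periods lying completely between them are Tonian, Cryogenian, Ediacaran, Cambrian, Ordovician, Silurian, Devonian, Carboniferous, Permian, Triassic — 10 in all.

10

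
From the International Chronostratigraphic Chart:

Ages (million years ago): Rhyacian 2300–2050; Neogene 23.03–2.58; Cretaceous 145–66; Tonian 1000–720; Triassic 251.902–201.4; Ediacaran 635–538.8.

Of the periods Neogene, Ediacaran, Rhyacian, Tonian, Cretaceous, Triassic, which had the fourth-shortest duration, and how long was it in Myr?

Ediacaran, 96.2 million years

Start − end for each: Neogene 23.03 − 2.58 = 20.45; Ediacaran 635 − 538.8 = 96.2; Rhyacian 2300 − 2050 = 250; Tonian 1000 − 720 = 280; Cretaceous 145 − 66 = 79; Triassic 251.902 − 201.4 = 50.502.
Ranking these from shortest: Neogene < Triassic < Cretaceous < Ediacaran < Rhyacian < Tonian.
Position 4 in that ranking is Ediacaran, which lasted 96.2 Myr.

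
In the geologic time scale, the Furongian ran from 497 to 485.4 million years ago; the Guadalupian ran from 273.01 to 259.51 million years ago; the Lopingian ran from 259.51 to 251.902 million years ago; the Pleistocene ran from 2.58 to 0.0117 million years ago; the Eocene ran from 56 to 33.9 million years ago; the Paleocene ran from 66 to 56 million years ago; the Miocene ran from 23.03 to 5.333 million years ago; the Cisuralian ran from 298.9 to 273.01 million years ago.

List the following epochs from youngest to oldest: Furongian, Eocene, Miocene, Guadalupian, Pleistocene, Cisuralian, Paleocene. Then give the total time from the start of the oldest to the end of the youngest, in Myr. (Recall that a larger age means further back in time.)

Pleistocene, Miocene, Eocene, Paleocene, Guadalupian, Cisuralian, Furongian; total span 496.9883 Myr

From the excerpt: Furongian 497–485.4; Eocene 56–33.9; Miocene 23.03–5.333; Guadalupian 273.01–259.51; Pleistocene 2.58–0.0117; Cisuralian 298.9–273.01; Paleocene 66–56 (Ma).
Larger Ma is earlier, so the oldest is Furongian and the youngest is Pleistocene; youngest to oldest: Pleistocene, Miocene, Eocene, Paleocene, Guadalupian, Cisuralian, Furongian.
Oldest start 497 minus youngest end 0.0117 gives 496.9883 Myr overall.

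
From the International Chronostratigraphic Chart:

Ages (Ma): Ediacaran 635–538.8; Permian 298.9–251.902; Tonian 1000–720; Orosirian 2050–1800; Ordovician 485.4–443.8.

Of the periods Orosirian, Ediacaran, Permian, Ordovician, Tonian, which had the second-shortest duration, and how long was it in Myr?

Start − end for each: Orosirian 2050 − 1800 = 250; Ediacaran 635 − 538.8 = 96.2; Permian 298.9 − 251.902 = 46.998; Ordovician 485.4 − 443.8 = 41.6; Tonian 1000 − 720 = 280.
Ranking these from shortest: Ordovician < Permian < Ediacaran < Orosirian < Tonian.
Position 2 in that ranking is Permian, which lasted 46.998 Myr.

Permian, 46.998 million years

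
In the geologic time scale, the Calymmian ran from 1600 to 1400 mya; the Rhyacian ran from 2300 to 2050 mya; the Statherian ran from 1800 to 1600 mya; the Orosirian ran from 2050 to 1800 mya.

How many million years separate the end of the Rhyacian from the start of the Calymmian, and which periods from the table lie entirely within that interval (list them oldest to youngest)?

End of Rhyacian = 2050 Ma; start of Calymmian = 1600 Ma.
Gap = 2050 − 1600 = 450 Myr.
Periods wholly inside 2050–1600 Ma: Orosirian (2050–1800), Statherian (1800–1600).

450 million years; Orosirian, Statherian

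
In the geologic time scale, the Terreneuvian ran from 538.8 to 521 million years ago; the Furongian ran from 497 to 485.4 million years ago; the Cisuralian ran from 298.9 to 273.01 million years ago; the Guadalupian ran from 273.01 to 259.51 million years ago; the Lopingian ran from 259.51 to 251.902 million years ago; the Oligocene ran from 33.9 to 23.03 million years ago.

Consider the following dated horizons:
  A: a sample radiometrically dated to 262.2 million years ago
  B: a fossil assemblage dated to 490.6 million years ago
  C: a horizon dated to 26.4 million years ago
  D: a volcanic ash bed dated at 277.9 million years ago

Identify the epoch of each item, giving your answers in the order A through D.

A: 262.2 Ma lies in 273.01–259.51 Ma, so Guadalupian.
B: 490.6 Ma lies in 497–485.4 Ma, so Furongian.
C: 26.4 Ma lies in 33.9–23.03 Ma, so Oligocene.
D: 277.9 Ma lies in 298.9–273.01 Ma, so Cisuralian.

A — Guadalupian; B — Furongian; C — Oligocene; D — Cisuralian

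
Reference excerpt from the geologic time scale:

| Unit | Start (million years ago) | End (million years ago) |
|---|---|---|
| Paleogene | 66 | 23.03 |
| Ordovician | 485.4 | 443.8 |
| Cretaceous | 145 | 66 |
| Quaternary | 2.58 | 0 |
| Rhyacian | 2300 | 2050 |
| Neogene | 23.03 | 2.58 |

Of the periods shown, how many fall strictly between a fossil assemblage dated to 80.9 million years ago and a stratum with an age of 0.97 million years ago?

2

80.9 Ma sits inside the Cretaceous (145–66) and 0.97 Ma inside the Quaternary (2.58–0); neither of those is wholly between the two dates.
The listed periods lying completely between them are Paleogene, Neogene — 2 in all.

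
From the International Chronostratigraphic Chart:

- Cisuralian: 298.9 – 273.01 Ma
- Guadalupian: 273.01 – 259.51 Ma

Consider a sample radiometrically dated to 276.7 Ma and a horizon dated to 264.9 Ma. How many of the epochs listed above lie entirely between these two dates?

The older date is 276.7 Ma and the younger is 264.9 Ma.
No epoch both begins after 276.7 Ma and ends before 264.9 Ma, so the count is 0.

0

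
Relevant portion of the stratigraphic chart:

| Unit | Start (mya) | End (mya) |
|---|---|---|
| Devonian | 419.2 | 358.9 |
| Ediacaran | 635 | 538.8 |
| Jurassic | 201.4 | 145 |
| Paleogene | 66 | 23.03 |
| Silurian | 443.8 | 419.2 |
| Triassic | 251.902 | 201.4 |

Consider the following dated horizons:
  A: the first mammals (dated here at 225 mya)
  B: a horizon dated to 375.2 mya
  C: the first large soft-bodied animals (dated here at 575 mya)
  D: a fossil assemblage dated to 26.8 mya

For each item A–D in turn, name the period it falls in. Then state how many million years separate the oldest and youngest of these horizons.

A: 225 Ma lies in 251.902–201.4 Ma, so Triassic.
B: 375.2 Ma lies in 419.2–358.9 Ma, so Devonian.
C: 575 Ma lies in 635–538.8 Ma, so Ediacaran.
D: 26.8 Ma lies in 66–23.03 Ma, so Paleogene.
Oldest = 575 Ma, youngest = 26.8 Ma → span 548.2 Myr.

A — Triassic; B — Devonian; C — Ediacaran; D — Paleogene; span 548.2 million years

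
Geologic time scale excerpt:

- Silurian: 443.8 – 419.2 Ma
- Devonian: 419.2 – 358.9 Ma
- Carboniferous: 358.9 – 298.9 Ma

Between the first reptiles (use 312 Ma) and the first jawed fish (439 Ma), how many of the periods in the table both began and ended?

439 Ma sits inside the Silurian (443.8–419.2) and 312 Ma inside the Carboniferous (358.9–298.9); neither of those is wholly between the two dates.
The listed periods lying completely between them are Devonian — 1 in all.

1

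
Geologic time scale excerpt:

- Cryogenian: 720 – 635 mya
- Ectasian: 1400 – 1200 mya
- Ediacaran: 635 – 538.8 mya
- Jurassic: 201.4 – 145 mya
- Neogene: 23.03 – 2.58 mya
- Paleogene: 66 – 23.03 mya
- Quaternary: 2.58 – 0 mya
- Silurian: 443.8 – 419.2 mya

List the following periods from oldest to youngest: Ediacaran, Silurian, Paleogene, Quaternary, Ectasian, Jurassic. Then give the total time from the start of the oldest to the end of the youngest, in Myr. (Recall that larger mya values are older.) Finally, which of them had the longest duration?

Ectasian → Ediacaran → Silurian → Jurassic → Paleogene → Quaternary; total span 1400 Myr; longest is Ectasian

From the excerpt: Ediacaran 635–538.8; Silurian 443.8–419.2; Paleogene 66–23.03; Quaternary 2.58–0; Ectasian 1400–1200; Jurassic 201.4–145 (Ma).
Larger Ma is earlier, so the oldest is Ectasian and the youngest is Quaternary; oldest to youngest: Ectasian, Ediacaran, Silurian, Jurassic, Paleogene, Quaternary.
Oldest start 1400 minus youngest end 0 gives 1400 Myr overall.
Individual lengths (start − end): Silurian 24.6; Ediacaran 96.2; Quaternary 2.58; Ectasian 200; Jurassic 56.4; Paleogene 42.97. The largest is Ectasian at 200 Myr.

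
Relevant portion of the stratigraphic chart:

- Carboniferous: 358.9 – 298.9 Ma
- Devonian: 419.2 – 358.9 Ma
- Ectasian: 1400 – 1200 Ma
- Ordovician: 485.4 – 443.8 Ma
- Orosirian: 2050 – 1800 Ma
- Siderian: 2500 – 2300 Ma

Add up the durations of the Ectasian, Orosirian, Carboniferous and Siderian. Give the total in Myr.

Each duration: Ectasian = 200; Orosirian = 250; Carboniferous = 60; Siderian = 200.
Sum: 200 + 250 + 60 + 200 = 710 Myr.

710 million years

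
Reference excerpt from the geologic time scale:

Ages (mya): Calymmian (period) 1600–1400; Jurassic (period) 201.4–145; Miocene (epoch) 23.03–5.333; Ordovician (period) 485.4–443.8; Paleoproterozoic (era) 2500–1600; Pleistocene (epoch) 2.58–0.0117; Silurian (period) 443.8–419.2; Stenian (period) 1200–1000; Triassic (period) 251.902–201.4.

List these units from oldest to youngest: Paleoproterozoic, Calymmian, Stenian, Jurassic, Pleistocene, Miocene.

Paleoproterozoic, then Calymmian, then Stenian, then Jurassic, then Miocene, then Pleistocene

The oldest of these is Paleoproterozoic (starts 2500 Ma) and the youngest is Pleistocene (ends 0.0117 Ma).
In between, by decreasing start age: Calymmian (1600), Stenian (1200), Jurassic (201.4), Miocene (23.03).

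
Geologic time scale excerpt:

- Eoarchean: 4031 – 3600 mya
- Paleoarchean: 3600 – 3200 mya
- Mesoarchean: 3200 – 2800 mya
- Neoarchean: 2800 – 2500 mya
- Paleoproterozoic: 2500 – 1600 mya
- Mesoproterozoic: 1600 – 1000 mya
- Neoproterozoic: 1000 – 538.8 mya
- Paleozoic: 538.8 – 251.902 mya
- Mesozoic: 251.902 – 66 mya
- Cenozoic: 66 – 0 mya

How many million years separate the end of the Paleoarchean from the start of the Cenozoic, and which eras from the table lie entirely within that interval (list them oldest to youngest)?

3134 million years; Mesoarchean, Neoarchean, Paleoproterozoic, Mesoproterozoic, Neoproterozoic, Paleozoic, Mesozoic

End of Paleoarchean = 3200 Ma; start of Cenozoic = 66 Ma.
Gap = 3200 − 66 = 3134 Myr.
Eras wholly inside 3200–66 Ma: Mesoarchean (3200–2800), Neoarchean (2800–2500), Paleoproterozoic (2500–1600), Mesoproterozoic (1600–1000), Neoproterozoic (1000–538.8), Paleozoic (538.8–251.902), Mesozoic (251.902–66).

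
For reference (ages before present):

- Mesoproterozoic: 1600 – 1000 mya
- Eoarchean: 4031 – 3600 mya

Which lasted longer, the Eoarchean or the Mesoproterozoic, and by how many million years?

Mesoproterozoic, by 169 million years

Eoarchean: 4031 − 3600 = 431 Myr.
Mesoproterozoic: 1600 − 1000 = 600 Myr.
Difference: 600 − 431 = 169 Myr, so the Mesoproterozoic was longer.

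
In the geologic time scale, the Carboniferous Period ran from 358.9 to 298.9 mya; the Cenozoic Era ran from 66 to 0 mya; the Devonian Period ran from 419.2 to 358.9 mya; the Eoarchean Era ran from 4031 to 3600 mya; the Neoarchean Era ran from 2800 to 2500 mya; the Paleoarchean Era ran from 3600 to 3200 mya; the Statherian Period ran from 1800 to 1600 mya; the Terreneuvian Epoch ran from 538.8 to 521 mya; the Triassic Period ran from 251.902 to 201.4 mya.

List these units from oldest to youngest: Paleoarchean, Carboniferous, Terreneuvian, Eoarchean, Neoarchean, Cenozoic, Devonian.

Eoarchean, then Paleoarchean, then Neoarchean, then Terreneuvian, then Devonian, then Carboniferous, then Cenozoic

Sorting by start age (descending Ma, since larger Ma = older): Eoarchean began 4031, Paleoarchean began 3600, Neoarchean began 2800, Terreneuvian began 538.8, Devonian began 419.2, Carboniferous began 358.9, Cenozoic began 66.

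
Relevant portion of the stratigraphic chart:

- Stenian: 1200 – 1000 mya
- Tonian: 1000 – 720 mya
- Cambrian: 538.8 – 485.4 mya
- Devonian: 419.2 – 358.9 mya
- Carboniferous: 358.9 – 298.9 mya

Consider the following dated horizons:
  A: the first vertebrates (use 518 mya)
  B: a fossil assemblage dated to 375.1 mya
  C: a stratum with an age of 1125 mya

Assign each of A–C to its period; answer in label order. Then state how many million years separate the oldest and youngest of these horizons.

A: 518 Ma lies in 538.8–485.4 Ma, so Cambrian.
B: 375.1 Ma lies in 419.2–358.9 Ma, so Devonian.
C: 1125 Ma lies in 1200–1000 Ma, so Stenian.
Oldest = 1125 Ma, youngest = 375.1 Ma → span 749.9 Myr.

A — Cambrian; B — Devonian; C — Stenian; span 749.9 million years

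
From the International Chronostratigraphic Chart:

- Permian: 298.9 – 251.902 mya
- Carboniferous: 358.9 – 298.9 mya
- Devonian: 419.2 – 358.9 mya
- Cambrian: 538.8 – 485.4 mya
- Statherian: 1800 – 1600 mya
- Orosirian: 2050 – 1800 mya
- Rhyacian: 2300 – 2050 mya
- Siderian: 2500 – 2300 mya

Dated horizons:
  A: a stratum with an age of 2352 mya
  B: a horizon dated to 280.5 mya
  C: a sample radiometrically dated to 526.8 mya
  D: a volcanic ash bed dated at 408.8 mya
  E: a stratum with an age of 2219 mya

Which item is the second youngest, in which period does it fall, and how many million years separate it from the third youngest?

D, in the Devonian; 118 million years to C

Sorted youngest-first by Ma: B (280.5), D (408.8), C (526.8), E (2219), A (2352).
The second youngest is D at 408.8 Ma, which lies in 419.2–358.9 Ma: the Devonian.
The third youngest is C at 526.8 Ma; separation = |408.8 − 526.8| = 118 Myr.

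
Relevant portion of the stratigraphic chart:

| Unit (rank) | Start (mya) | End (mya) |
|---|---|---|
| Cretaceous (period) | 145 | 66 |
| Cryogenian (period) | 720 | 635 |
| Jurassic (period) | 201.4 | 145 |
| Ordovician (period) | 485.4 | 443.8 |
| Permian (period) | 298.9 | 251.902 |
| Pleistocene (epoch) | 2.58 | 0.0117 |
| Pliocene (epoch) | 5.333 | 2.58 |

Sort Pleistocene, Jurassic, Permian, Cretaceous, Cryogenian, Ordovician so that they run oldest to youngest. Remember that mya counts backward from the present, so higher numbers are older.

Sorting by start age (descending Ma, since larger Ma = older): Cryogenian began 720, Ordovician began 485.4, Permian began 298.9, Jurassic began 201.4, Cretaceous began 145, Pleistocene began 2.58.

Cryogenian, Ordovician, Permian, Jurassic, Cretaceous, Pleistocene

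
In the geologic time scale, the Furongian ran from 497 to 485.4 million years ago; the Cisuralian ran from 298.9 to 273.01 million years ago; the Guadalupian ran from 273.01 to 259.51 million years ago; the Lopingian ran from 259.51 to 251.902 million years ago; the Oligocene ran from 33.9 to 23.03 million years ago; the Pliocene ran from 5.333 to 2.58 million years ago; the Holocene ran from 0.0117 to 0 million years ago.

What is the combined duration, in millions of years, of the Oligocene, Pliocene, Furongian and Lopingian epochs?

Duration is start − end for each: (33.9 − 23.03) + (5.333 − 2.58) + (497 − 485.4) + (259.51 − 251.902).
That is 10.87 + 2.753 + 11.6 + 7.608, which totals 32.831 million years.

32.831 million years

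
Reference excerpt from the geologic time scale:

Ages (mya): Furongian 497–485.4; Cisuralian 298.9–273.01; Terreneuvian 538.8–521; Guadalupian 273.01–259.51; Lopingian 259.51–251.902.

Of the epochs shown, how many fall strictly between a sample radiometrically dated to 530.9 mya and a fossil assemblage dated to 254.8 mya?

530.9 Ma sits inside the Terreneuvian (538.8–521) and 254.8 Ma inside the Lopingian (259.51–251.902); neither of those is wholly between the two dates.
The listed epochs lying completely between them are Furongian, Cisuralian, Guadalupian — 3 in all.

3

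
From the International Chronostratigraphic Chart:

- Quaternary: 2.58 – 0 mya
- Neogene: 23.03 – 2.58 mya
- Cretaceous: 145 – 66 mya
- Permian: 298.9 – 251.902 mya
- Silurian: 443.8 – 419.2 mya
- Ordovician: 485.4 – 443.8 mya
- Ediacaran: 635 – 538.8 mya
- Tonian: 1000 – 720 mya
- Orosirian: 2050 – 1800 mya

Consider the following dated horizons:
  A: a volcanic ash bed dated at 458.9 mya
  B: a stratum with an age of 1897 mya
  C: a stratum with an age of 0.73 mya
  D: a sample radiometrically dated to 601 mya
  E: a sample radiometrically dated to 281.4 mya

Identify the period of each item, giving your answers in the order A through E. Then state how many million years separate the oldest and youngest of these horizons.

A: 458.9 Ma lies in 485.4–443.8 Ma, so Ordovician.
B: 1897 Ma lies in 2050–1800 Ma, so Orosirian.
C: 0.73 Ma lies in 2.58–0 Ma, so Quaternary.
D: 601 Ma lies in 635–538.8 Ma, so Ediacaran.
E: 281.4 Ma lies in 298.9–251.902 Ma, so Permian.
Oldest = 1897 Ma, youngest = 0.73 Ma → span 1896.27 Myr.

A — Ordovician; B — Orosirian; C — Quaternary; D — Ediacaran; E — Permian; span 1896.27 million years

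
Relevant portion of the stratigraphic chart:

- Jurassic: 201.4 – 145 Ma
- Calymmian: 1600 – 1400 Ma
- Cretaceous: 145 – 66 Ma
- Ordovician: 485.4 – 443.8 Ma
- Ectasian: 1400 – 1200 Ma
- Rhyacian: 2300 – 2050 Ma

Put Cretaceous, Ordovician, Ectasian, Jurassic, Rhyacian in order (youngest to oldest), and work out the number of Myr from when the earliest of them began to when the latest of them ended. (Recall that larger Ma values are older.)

Cretaceous, Jurassic, Ordovician, Ectasian, Rhyacian; total span 2234 Myr

Start ages (Ma): Rhyacian 2300, Ectasian 1400, Ordovician 485.4, Jurassic 201.4, Cretaceous 145.
Ordered youngest to oldest: Cretaceous, Jurassic, Ordovician, Ectasian, Rhyacian.
Span = 2300 − 66 = 2234 Myr.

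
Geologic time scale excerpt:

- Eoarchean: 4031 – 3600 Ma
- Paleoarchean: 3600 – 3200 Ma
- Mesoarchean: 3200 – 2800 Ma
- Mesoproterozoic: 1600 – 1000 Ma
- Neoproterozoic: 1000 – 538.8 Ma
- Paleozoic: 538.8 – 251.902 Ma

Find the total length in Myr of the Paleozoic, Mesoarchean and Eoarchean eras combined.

Each duration: Paleozoic = 286.898; Mesoarchean = 400; Eoarchean = 431.
Sum: 286.898 + 400 + 431 = 1117.898 Myr.

1117.898 million years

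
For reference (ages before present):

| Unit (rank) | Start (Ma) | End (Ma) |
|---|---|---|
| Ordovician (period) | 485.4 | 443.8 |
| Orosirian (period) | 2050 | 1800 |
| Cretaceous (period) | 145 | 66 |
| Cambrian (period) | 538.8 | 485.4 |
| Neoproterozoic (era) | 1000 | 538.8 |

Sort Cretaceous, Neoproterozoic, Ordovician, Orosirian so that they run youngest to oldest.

Sorting by start age (ascending Ma, since larger Ma = older): Cretaceous began 145, Ordovician began 485.4, Neoproterozoic began 1000, Orosirian began 2050.

Cretaceous, then Ordovician, then Neoproterozoic, then Orosirian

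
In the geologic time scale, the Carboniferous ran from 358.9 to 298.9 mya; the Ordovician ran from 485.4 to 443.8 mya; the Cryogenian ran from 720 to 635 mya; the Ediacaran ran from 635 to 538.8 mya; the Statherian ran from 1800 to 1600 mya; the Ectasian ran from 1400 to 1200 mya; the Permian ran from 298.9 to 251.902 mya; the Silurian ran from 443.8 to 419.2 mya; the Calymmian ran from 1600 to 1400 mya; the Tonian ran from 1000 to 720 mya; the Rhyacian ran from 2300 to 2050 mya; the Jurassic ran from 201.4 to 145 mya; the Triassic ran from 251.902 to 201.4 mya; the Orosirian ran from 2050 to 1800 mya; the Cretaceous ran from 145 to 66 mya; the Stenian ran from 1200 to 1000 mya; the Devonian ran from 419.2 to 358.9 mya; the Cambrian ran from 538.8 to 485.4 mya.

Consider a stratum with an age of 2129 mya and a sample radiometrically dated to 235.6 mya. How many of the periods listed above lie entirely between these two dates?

14

2129 Ma sits inside the Rhyacian (2300–2050) and 235.6 Ma inside the Triassic (251.902–201.4); neither of those is wholly between the two dates.
The listed periods lying completely between them are Orosirian, Statherian, Calymmian, Ectasian, Stenian, Tonian, Cryogenian, Ediacaran, Cambrian, Ordovician, Silurian, Devonian, Carboniferous, Permian — 14 in all.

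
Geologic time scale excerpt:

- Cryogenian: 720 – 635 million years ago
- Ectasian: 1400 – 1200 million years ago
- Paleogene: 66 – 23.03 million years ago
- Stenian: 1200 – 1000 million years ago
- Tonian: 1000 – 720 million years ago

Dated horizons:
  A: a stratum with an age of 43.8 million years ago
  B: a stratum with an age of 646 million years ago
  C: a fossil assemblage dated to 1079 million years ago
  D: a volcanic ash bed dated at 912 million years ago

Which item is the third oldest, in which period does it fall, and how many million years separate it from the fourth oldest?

B, in the Cryogenian; 602.2 million years to A

Sorted oldest-first by Ma: C (1079), D (912), B (646), A (43.8).
The third oldest is B at 646 Ma, which lies in 720–635 Ma: the Cryogenian.
The fourth oldest is A at 43.8 Ma; separation = |646 − 43.8| = 602.2 Myr.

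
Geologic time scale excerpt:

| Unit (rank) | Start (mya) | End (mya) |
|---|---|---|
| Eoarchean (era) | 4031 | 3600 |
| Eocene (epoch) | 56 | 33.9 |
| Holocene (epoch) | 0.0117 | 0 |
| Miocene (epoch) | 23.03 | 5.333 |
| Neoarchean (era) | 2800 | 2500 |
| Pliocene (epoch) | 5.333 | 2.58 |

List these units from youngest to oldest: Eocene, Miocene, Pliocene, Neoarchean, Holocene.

Holocene → Pliocene → Miocene → Eocene → Neoarchean

Sorting by start age (ascending Ma, since larger Ma = older): Holocene start 0.0117, Pliocene start 5.333, Miocene start 23.03, Eocene start 56, Neoarchean start 2800.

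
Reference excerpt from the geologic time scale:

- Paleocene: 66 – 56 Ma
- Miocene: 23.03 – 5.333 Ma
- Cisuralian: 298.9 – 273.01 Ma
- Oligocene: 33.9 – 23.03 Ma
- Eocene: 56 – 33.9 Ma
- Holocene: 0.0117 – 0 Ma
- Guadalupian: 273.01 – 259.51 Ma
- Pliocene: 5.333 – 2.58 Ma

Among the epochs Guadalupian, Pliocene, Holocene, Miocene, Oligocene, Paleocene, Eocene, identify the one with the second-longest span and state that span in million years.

Start − end for each: Guadalupian 273.01 − 259.51 = 13.5; Pliocene 5.333 − 2.58 = 2.753; Holocene 0.0117 − 0 = 0.0117; Miocene 23.03 − 5.333 = 17.697; Oligocene 33.9 − 23.03 = 10.87; Paleocene 66 − 56 = 10; Eocene 56 − 33.9 = 22.1.
Ranking these from longest: Eocene > Miocene > Guadalupian > Oligocene > Paleocene > Pliocene > Holocene.
Position 2 in that ranking is Miocene, which lasted 17.697 Myr.

Miocene, 17.697 million years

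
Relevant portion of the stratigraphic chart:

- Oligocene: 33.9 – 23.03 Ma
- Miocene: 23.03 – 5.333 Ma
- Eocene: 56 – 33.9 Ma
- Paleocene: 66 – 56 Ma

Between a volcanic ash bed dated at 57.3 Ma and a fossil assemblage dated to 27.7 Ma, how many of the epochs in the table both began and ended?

1

The older date is 57.3 Ma and the younger is 27.7 Ma.
Epochs with start < 57.3 and end > 27.7 Ma: Eocene (56–33.9).
That is 1 complete epoch.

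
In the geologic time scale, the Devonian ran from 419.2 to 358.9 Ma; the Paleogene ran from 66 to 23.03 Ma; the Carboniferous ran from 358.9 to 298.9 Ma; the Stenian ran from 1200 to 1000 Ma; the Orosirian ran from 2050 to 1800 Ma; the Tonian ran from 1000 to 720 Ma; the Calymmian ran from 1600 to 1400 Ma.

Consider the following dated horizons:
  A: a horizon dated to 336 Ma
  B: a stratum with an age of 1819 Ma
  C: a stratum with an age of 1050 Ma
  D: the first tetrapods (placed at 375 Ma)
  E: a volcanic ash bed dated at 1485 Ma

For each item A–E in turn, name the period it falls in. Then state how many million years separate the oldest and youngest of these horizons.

A — Carboniferous; B — Orosirian; C — Stenian; D — Devonian; E — Calymmian; span 1483 million years

A: 336 Ma lies in 358.9–298.9 Ma, so Carboniferous.
B: 1819 Ma lies in 2050–1800 Ma, so Orosirian.
C: 1050 Ma lies in 1200–1000 Ma, so Stenian.
D: 375 Ma lies in 419.2–358.9 Ma, so Devonian.
E: 1485 Ma lies in 1600–1400 Ma, so Calymmian.
Oldest = 1819 Ma, youngest = 336 Ma → span 1483 Myr.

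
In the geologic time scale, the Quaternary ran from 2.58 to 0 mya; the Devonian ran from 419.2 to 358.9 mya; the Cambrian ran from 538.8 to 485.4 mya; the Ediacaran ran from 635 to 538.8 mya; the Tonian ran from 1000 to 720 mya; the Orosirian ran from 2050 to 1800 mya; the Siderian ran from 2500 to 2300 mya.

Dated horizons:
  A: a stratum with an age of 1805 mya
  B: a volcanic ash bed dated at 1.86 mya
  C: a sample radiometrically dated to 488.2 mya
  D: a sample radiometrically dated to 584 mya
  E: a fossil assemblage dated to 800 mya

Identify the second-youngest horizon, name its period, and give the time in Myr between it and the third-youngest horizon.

Smaller Ma means younger, so youngest first: B 1.86 < C 488.2 < D 584 < E 800 < A 1805.
Counting 2 along gives C (488.2 Ma); the excerpt puts that inside the Cambrian, 538.8–485.4 Ma.
Next in line is D (584 Ma), and 584 − 488.2 = 95.8 Myr.

C, in the Cambrian; 95.8 million years to D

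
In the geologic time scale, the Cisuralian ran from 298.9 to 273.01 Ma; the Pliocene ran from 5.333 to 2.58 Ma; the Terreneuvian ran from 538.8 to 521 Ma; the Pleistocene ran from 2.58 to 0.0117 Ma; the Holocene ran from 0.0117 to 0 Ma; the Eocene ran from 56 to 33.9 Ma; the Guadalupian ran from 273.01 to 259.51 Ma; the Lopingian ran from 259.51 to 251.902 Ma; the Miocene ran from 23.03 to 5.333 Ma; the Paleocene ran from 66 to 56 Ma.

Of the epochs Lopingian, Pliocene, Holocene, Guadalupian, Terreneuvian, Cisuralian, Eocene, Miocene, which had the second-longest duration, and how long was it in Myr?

Start − end for each: Lopingian 259.51 − 251.902 = 7.608; Pliocene 5.333 − 2.58 = 2.753; Holocene 0.0117 − 0 = 0.0117; Guadalupian 273.01 − 259.51 = 13.5; Terreneuvian 538.8 − 521 = 17.8; Cisuralian 298.9 − 273.01 = 25.89; Eocene 56 − 33.9 = 22.1; Miocene 23.03 − 5.333 = 17.697.
Ranking these from longest: Cisuralian > Eocene > Terreneuvian > Miocene > Guadalupian > Lopingian > Pliocene > Holocene.
Position 2 in that ranking is Eocene, which lasted 22.1 Myr.

Eocene, 22.1 million years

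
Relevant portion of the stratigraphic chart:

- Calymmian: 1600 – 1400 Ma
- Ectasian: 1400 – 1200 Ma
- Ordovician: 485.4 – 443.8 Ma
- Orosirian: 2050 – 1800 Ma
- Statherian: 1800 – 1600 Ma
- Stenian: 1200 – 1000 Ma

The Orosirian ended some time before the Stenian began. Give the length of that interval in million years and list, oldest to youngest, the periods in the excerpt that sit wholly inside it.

600 million years; Statherian, Calymmian, Ectasian

End of Orosirian = 1800 Ma; start of Stenian = 1200 Ma.
Gap = 1800 − 1200 = 600 Myr.
Periods wholly inside 1800–1200 Ma: Statherian (1800–1600), Calymmian (1600–1400), Ectasian (1400–1200).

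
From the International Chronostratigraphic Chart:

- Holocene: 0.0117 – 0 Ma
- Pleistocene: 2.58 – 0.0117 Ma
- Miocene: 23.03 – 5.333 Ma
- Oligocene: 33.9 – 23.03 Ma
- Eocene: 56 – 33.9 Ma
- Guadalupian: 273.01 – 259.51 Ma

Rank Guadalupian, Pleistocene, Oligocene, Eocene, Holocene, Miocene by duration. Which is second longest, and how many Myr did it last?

Durations: Guadalupian 13.5; Pleistocene 2.5683; Oligocene 10.87; Eocene 22.1; Holocene 0.0117; Miocene 17.697 Myr.
Sorted longest-first: Eocene (22.1), Miocene (17.697), Guadalupian (13.5), Oligocene (10.87), Pleistocene (2.5683), Holocene (0.0117).
The second longest is Miocene at 17.697 Myr.

Miocene, 17.697 million years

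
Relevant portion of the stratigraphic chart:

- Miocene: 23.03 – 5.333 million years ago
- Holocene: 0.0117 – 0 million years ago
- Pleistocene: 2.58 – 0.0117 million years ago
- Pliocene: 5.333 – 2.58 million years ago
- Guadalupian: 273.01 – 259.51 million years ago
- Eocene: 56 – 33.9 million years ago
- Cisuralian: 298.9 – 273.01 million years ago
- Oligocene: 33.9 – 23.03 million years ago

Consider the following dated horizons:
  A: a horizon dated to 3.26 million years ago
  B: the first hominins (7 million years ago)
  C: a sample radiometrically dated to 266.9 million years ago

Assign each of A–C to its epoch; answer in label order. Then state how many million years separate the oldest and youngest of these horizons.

A — Pliocene; B — Miocene; C — Guadalupian; span 263.64 million years

A: 3.26 Ma lies in 5.333–2.58 Ma, so Pliocene.
B: 7 Ma lies in 23.03–5.333 Ma, so Miocene.
C: 266.9 Ma lies in 273.01–259.51 Ma, so Guadalupian.
Oldest = 266.9 Ma, youngest = 3.26 Ma → span 263.64 Myr.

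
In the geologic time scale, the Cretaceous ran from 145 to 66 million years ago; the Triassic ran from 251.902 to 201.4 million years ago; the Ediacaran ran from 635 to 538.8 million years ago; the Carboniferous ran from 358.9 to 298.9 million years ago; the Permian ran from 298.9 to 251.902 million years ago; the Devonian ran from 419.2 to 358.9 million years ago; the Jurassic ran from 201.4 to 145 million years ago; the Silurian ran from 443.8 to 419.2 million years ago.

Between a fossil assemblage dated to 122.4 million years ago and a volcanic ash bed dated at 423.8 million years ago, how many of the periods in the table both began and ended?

423.8 Ma sits inside the Silurian (443.8–419.2) and 122.4 Ma inside the Cretaceous (145–66); neither of those is wholly between the two dates.
The listed periods lying completely between them are Devonian, Carboniferous, Permian, Triassic, Jurassic — 5 in all.

5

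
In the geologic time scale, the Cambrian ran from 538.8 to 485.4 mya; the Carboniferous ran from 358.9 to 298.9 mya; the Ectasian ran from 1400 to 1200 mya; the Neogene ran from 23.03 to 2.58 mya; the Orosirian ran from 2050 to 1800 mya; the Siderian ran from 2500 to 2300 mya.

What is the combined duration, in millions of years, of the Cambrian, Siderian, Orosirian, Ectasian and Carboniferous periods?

763.4 million years

Each duration: Cambrian = 53.4; Siderian = 200; Orosirian = 250; Ectasian = 200; Carboniferous = 60.
Sum: 53.4 + 200 + 250 + 200 + 60 = 763.4 Myr.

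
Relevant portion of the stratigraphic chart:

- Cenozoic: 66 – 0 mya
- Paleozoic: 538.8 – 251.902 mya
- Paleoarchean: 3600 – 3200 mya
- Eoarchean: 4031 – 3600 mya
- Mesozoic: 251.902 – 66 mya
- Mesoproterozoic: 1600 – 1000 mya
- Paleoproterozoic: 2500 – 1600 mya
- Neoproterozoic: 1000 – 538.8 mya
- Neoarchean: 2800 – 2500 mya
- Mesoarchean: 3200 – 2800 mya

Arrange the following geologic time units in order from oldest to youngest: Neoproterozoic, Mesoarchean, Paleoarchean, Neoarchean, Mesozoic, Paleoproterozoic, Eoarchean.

Read off each span (Ma): Neoproterozoic 1000–538.8; Mesoarchean 3200–2800; Paleoarchean 3600–3200; Neoarchean 2800–2500; Mesozoic 251.902–66; Paleoproterozoic 2500–1600; Eoarchean 4031–3600.
Larger Ma is older, so oldest→youngest is Eoarchean, Paleoarchean, Mesoarchean, Neoarchean, Paleoproterozoic, Neoproterozoic, Mesozoic.

Eoarchean, Paleoarchean, Mesoarchean, Neoarchean, Paleoproterozoic, Neoproterozoic, Mesozoic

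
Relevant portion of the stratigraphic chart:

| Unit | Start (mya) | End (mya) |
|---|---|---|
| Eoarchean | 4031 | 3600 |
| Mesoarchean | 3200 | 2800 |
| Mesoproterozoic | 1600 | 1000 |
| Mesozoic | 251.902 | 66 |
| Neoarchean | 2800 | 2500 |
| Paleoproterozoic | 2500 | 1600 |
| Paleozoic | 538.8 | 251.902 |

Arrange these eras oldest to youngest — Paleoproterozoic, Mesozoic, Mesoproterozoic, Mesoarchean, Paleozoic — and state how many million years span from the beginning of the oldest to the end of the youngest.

Mesoarchean, Paleoproterozoic, Mesoproterozoic, Paleozoic, Mesozoic; total span 3134 Myr

From the excerpt: Paleoproterozoic 2500–1600; Mesozoic 251.902–66; Mesoproterozoic 1600–1000; Mesoarchean 3200–2800; Paleozoic 538.8–251.902 (Ma).
Larger Ma is earlier, so the oldest is Mesoarchean and the youngest is Mesozoic; oldest to youngest: Mesoarchean, Paleoproterozoic, Mesoproterozoic, Paleozoic, Mesozoic.
Oldest start 3200 minus youngest end 66 gives 3134 Myr overall.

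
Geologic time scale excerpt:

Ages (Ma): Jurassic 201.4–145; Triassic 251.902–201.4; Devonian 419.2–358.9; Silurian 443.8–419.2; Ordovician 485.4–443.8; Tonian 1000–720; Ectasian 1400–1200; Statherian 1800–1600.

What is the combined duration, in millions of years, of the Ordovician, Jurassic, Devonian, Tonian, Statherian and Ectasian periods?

838.3 million years

Each duration: Ordovician = 41.6; Jurassic = 56.4; Devonian = 60.3; Tonian = 280; Statherian = 200; Ectasian = 200.
Sum: 41.6 + 56.4 + 60.3 + 280 + 200 + 200 = 838.3 Myr.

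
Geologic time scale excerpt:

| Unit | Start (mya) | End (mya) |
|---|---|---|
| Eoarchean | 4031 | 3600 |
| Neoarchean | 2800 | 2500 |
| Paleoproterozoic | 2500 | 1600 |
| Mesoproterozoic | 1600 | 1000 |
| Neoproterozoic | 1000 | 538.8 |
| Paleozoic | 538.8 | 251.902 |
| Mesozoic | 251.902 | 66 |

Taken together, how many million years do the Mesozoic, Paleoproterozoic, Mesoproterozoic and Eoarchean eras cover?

Each duration: Mesozoic = 185.902; Paleoproterozoic = 900; Mesoproterozoic = 600; Eoarchean = 431.
Sum: 185.902 + 900 + 600 + 431 = 2116.902 Myr.

2116.902 million years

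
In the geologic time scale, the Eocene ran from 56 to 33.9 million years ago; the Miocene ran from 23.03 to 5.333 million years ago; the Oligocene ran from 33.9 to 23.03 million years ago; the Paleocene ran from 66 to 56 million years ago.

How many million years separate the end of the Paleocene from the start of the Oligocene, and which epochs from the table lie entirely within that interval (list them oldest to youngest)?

The Paleocene closes at 56 Ma and the Oligocene opens at 33.9 Ma, so the interval is 56 − 33.9 = 22.1 Myr.
An epoch fits inside if it starts at or after 56 Ma and ends at or before 33.9 Ma; oldest first that gives Eocene.

22.1 million years; Eocene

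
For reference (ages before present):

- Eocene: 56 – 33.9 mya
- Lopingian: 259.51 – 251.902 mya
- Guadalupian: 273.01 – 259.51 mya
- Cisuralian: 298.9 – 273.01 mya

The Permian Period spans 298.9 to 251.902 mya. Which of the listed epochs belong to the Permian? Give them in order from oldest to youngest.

Epochs with both bounds inside 298.9–251.902 Ma: Cisuralian (298.9–273.01), Guadalupian (273.01–259.51), Lopingian (259.51–251.902).

Cisuralian, Guadalupian, Lopingian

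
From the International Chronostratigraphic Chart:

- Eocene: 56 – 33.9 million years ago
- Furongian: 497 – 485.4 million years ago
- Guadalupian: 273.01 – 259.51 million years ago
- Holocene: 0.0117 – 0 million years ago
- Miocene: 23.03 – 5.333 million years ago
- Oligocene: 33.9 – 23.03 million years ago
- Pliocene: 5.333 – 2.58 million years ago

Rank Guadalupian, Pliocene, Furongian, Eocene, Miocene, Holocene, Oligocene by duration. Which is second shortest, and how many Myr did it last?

Start − end for each: Guadalupian 273.01 − 259.51 = 13.5; Pliocene 5.333 − 2.58 = 2.753; Furongian 497 − 485.4 = 11.6; Eocene 56 − 33.9 = 22.1; Miocene 23.03 − 5.333 = 17.697; Holocene 0.0117 − 0 = 0.0117; Oligocene 33.9 − 23.03 = 10.87.
Ranking these from shortest: Holocene < Pliocene < Oligocene < Furongian < Guadalupian < Miocene < Eocene.
Position 2 in that ranking is Pliocene, which lasted 2.753 Myr.

Pliocene, 2.753 million years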